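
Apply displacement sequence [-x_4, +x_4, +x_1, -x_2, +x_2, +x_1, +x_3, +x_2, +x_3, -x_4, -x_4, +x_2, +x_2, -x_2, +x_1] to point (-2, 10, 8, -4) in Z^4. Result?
(1, 12, 10, -6)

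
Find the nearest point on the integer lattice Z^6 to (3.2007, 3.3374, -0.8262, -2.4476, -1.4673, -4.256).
(3, 3, -1, -2, -1, -4)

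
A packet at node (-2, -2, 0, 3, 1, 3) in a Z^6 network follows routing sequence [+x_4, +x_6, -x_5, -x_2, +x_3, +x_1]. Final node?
(-1, -3, 1, 4, 0, 4)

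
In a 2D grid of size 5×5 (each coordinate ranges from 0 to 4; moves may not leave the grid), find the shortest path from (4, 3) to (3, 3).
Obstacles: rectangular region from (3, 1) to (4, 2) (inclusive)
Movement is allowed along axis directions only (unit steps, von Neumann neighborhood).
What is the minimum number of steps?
1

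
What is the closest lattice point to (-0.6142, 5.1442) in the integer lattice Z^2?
(-1, 5)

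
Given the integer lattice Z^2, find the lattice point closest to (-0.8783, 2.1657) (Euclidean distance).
(-1, 2)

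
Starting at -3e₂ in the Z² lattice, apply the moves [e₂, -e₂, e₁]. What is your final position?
(1, -3)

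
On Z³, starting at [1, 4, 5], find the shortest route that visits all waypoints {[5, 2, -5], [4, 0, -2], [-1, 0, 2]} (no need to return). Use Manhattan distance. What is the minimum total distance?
24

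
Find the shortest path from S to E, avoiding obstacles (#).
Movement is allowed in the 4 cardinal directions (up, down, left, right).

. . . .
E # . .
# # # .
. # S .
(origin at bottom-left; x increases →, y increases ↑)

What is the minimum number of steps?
8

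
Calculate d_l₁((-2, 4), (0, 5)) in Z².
3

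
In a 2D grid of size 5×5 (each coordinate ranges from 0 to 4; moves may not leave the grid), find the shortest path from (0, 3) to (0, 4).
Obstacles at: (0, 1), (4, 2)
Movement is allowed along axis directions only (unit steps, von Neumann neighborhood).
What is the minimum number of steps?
1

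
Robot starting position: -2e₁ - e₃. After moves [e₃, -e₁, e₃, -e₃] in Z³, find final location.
(-3, 0, 0)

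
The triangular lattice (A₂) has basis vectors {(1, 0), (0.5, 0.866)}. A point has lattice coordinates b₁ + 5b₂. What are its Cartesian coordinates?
(3.5, 4.33)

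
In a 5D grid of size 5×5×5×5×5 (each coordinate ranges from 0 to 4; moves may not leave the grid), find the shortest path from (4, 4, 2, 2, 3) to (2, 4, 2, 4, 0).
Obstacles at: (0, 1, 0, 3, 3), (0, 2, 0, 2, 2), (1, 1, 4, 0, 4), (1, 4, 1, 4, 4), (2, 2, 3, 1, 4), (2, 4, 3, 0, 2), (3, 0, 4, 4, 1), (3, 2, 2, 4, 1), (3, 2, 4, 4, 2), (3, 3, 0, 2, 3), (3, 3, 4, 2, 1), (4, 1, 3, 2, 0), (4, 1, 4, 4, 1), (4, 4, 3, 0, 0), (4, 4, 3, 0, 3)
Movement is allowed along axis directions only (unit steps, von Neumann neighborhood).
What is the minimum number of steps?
7
(one shortest path: (4, 4, 2, 2, 3) → (3, 4, 2, 2, 3) → (2, 4, 2, 2, 3) → (2, 4, 2, 3, 3) → (2, 4, 2, 4, 3) → (2, 4, 2, 4, 2) → (2, 4, 2, 4, 1) → (2, 4, 2, 4, 0))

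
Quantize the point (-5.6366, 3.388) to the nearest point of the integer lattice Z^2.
(-6, 3)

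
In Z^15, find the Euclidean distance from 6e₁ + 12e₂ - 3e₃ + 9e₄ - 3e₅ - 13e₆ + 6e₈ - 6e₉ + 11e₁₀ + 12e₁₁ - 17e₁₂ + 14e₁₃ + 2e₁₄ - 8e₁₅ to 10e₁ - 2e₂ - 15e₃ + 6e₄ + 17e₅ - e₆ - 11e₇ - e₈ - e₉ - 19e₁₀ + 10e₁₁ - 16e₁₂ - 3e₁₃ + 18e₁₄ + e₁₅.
51.3323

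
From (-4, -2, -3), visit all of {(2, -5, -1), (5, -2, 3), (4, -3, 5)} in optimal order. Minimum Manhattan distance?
25
(one optimal route: (-4, -2, -3) → (2, -5, -1) → (5, -2, 3) → (4, -3, 5))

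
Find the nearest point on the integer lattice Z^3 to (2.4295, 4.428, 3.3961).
(2, 4, 3)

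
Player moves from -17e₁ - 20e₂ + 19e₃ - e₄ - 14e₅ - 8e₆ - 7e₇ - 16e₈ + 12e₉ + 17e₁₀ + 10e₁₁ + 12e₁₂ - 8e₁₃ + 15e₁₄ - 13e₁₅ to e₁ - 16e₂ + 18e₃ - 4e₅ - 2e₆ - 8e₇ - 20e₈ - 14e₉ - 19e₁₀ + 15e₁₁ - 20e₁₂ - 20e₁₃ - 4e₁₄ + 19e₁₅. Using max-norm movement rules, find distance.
36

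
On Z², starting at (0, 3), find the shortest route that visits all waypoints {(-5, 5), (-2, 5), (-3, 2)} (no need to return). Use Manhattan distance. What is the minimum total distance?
11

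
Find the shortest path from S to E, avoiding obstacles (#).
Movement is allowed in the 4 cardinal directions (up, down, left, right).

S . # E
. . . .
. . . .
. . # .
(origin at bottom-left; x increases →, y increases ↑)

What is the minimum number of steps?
5
(one shortest path: (0, 3) → (1, 3) → (1, 2) → (2, 2) → (3, 2) → (3, 3))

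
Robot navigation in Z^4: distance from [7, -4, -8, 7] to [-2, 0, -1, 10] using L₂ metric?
12.4499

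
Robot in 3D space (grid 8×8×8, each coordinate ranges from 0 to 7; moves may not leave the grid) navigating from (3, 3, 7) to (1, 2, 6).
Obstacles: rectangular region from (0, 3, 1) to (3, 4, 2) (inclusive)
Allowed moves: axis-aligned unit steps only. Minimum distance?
4
(one shortest path: (3, 3, 7) → (2, 3, 7) → (1, 3, 7) → (1, 2, 7) → (1, 2, 6))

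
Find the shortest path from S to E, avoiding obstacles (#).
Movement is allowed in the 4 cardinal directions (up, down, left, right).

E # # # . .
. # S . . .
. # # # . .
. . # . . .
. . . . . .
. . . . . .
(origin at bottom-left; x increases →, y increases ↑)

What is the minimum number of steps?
13
(one shortest path: (2, 4) → (3, 4) → (4, 4) → (4, 3) → (4, 2) → (3, 2) → (3, 1) → (2, 1) → (1, 1) → (0, 1) → (0, 2) → (0, 3) → (0, 4) → (0, 5))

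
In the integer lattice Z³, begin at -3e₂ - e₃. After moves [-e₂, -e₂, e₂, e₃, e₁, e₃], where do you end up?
(1, -4, 1)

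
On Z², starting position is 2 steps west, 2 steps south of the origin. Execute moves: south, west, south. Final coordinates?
(-3, -4)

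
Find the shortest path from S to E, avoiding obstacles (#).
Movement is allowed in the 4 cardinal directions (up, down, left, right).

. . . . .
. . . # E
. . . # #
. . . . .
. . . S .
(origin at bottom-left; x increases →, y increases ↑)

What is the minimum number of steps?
8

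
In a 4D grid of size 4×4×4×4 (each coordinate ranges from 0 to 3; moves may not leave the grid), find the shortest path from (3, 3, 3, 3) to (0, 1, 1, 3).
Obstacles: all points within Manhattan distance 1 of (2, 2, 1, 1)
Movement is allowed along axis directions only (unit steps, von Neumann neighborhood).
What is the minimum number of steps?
7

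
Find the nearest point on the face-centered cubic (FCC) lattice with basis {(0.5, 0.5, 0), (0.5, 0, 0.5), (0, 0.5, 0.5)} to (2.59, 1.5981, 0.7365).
(2.5, 1.5, 1)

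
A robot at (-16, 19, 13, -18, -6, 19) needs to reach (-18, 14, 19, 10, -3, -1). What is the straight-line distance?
35.4683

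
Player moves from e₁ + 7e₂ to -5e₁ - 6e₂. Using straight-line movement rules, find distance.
14.3178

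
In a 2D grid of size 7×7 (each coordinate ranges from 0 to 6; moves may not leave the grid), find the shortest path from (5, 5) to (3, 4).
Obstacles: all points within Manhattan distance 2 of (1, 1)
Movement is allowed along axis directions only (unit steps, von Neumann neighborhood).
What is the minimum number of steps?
3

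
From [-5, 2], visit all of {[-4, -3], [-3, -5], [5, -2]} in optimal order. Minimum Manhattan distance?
20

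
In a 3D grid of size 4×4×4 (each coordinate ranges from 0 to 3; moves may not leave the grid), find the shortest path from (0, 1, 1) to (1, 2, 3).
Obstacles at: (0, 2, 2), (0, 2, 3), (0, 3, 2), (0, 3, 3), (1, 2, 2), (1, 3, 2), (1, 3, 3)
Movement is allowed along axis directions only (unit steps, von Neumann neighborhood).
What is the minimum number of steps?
4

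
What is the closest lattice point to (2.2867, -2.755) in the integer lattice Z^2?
(2, -3)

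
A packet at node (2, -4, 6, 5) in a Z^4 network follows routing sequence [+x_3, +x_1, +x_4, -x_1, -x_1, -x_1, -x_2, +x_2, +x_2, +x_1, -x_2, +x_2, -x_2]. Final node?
(1, -4, 7, 6)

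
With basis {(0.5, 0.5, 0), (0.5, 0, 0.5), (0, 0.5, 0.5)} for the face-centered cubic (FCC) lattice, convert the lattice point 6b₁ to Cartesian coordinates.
(3, 3, 0)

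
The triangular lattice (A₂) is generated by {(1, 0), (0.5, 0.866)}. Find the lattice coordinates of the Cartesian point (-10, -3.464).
-8b₁ - 4b₂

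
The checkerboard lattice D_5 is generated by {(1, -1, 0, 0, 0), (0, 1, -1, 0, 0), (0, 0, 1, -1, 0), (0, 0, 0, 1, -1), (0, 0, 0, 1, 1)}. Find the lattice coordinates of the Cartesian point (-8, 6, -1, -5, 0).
-8b₁ - 2b₂ - 3b₃ - 4b₄ - 4b₅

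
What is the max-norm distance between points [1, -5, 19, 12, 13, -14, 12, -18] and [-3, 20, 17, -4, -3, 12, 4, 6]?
26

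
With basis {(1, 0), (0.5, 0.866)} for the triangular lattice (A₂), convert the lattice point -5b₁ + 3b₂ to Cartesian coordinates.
(-3.5, 2.598)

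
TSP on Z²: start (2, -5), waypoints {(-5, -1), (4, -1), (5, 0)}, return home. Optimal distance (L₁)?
30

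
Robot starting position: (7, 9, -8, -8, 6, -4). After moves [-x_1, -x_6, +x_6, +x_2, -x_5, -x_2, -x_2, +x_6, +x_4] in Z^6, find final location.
(6, 8, -8, -7, 5, -3)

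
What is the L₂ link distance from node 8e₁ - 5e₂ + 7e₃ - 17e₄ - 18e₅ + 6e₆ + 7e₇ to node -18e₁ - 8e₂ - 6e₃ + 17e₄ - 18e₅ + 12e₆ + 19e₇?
46.7974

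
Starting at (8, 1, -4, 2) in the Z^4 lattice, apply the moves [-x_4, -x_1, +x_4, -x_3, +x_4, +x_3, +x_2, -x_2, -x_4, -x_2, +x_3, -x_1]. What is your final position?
(6, 0, -3, 2)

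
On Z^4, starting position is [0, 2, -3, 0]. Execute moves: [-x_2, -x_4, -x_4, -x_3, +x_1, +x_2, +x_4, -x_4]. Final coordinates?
(1, 2, -4, -2)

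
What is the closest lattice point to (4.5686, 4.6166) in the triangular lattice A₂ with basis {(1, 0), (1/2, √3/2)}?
(4.5, 4.33)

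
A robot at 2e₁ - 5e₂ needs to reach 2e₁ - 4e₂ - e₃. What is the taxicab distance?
2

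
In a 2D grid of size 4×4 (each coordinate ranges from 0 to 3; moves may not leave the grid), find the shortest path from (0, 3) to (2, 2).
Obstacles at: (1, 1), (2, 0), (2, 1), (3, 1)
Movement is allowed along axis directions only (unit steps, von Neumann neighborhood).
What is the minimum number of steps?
3
(one shortest path: (0, 3) → (1, 3) → (2, 3) → (2, 2))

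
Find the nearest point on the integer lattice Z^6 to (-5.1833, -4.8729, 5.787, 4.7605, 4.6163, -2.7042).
(-5, -5, 6, 5, 5, -3)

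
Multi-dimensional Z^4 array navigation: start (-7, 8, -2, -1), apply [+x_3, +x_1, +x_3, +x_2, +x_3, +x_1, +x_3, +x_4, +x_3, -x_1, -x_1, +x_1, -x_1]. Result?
(-7, 9, 3, 0)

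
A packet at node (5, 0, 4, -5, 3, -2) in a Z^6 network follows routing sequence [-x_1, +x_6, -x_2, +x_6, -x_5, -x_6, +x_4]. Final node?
(4, -1, 4, -4, 2, -1)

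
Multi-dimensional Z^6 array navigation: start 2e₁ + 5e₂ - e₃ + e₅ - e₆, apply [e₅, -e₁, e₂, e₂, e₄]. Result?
(1, 7, -1, 1, 2, -1)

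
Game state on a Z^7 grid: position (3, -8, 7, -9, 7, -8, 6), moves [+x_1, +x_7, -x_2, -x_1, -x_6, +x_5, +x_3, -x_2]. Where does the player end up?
(3, -10, 8, -9, 8, -9, 7)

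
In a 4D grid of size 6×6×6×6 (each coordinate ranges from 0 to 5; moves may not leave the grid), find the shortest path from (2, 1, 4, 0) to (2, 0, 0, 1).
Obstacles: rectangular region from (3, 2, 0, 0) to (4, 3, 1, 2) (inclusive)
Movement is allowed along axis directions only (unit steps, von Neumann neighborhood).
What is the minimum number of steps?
6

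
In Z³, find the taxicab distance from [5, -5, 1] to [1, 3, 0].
13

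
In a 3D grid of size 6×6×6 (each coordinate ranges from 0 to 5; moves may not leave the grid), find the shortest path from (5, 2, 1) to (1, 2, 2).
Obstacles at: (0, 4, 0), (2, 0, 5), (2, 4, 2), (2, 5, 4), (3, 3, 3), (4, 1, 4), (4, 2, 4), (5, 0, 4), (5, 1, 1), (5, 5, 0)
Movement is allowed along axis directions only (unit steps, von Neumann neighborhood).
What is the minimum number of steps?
5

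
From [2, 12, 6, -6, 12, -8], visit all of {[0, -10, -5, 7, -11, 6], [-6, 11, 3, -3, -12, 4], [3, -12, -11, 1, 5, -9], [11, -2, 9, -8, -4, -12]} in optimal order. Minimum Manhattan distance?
203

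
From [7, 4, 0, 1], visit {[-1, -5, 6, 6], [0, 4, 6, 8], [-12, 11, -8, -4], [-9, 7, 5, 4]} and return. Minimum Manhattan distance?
122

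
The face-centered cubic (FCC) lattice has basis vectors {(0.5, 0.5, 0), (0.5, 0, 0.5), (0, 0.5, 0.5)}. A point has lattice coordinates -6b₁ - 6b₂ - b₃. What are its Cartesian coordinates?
(-6, -3.5, -3.5)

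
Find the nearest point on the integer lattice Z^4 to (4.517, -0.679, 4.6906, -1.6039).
(5, -1, 5, -2)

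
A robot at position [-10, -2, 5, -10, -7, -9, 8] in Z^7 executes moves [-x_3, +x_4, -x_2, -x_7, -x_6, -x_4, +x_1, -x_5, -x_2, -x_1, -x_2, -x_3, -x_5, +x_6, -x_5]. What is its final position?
(-10, -5, 3, -10, -10, -9, 7)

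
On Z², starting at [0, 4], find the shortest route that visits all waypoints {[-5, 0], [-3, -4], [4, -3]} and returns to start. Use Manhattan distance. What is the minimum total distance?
34
(one optimal route: (0, 4) → (-5, 0) → (-3, -4) → (4, -3) → (0, 4))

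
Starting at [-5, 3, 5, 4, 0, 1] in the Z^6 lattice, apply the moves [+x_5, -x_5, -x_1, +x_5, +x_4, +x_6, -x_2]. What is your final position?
(-6, 2, 5, 5, 1, 2)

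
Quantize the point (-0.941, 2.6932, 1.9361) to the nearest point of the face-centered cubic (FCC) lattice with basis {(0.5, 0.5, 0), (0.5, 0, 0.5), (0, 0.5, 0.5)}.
(-1, 3, 2)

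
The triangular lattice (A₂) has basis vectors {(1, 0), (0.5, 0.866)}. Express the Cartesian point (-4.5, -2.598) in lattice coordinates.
-3b₁ - 3b₂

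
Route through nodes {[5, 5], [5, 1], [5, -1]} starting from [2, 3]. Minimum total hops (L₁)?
11
(one optimal route: (2, 3) → (5, 5) → (5, 1) → (5, -1))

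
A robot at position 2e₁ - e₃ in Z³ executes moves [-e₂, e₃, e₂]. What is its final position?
(2, 0, 0)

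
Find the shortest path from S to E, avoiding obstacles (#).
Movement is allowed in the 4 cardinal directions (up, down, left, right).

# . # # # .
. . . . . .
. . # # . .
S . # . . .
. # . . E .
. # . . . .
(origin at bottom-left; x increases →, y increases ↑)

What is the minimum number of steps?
9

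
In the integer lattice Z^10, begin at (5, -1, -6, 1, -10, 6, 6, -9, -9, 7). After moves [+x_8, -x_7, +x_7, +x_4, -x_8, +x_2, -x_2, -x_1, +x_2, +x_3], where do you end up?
(4, 0, -5, 2, -10, 6, 6, -9, -9, 7)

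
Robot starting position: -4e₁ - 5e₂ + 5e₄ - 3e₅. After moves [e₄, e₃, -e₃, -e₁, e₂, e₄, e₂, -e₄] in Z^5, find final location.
(-5, -3, 0, 6, -3)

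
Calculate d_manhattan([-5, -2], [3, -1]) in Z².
9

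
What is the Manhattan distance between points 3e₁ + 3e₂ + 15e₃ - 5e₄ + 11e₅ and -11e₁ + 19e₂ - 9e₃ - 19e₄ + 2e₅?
77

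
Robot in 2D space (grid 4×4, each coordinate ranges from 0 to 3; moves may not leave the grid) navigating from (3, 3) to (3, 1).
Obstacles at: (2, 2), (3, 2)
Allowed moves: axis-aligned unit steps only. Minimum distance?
6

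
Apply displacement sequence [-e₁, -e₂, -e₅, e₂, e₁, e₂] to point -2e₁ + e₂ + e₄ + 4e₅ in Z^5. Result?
(-2, 2, 0, 1, 3)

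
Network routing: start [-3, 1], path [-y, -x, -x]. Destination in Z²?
(-5, 0)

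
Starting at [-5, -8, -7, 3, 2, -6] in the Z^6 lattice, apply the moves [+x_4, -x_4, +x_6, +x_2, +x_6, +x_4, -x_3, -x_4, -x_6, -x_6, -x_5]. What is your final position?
(-5, -7, -8, 3, 1, -6)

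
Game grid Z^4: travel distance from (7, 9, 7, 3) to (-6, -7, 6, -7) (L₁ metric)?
40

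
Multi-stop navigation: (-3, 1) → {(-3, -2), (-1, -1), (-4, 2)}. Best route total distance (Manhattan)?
10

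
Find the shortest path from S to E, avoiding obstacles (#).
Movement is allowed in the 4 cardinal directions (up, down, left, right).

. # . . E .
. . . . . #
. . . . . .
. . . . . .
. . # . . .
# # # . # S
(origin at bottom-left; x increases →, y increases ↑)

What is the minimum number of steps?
6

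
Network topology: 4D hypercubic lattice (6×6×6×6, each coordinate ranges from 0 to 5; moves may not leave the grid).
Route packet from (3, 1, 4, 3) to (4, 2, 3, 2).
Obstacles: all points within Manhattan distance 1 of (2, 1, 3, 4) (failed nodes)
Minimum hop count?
4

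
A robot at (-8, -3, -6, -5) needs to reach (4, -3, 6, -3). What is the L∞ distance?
12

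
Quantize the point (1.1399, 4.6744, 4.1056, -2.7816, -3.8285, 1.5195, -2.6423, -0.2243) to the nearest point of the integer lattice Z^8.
(1, 5, 4, -3, -4, 2, -3, 0)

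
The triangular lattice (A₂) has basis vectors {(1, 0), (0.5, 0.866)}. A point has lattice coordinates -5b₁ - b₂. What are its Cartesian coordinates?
(-5.5, -0.866)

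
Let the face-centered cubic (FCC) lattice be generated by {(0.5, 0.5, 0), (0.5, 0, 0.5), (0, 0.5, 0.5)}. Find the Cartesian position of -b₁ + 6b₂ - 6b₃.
(2.5, -3.5, 0)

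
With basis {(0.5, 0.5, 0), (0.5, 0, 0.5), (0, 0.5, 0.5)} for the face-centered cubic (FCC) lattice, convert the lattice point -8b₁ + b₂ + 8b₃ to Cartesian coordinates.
(-3.5, 0, 4.5)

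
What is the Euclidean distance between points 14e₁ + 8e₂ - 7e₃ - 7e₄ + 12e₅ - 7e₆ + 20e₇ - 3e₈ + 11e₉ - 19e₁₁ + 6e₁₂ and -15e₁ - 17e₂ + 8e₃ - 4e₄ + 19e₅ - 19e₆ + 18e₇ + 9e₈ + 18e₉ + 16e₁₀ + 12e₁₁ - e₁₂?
57.931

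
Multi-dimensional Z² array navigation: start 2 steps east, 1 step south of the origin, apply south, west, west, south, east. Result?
(1, -3)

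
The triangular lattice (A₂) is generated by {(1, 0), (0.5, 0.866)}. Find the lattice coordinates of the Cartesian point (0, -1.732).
b₁ - 2b₂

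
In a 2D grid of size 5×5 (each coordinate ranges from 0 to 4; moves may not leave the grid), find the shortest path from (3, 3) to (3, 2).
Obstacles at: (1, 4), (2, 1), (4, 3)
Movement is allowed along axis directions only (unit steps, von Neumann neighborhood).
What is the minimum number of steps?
1
(one shortest path: (3, 3) → (3, 2))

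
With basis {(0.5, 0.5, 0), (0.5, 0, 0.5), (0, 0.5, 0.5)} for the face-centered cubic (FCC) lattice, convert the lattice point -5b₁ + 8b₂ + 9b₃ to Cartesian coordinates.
(1.5, 2, 8.5)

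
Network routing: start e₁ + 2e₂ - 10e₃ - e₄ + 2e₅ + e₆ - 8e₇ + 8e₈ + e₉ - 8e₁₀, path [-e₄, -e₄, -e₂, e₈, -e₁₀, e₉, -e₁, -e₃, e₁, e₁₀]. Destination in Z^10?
(1, 1, -11, -3, 2, 1, -8, 9, 2, -8)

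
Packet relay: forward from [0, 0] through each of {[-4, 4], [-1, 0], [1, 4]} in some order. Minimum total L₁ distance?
12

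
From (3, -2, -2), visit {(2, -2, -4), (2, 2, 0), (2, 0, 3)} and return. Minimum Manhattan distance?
24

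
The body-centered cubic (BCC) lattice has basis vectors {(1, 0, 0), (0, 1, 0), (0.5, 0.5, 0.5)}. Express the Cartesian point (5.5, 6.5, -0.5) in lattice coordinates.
6b₁ + 7b₂ - b₃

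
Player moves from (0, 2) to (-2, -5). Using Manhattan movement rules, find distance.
9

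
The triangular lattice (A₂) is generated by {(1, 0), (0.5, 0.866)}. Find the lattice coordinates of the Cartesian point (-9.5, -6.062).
-6b₁ - 7b₂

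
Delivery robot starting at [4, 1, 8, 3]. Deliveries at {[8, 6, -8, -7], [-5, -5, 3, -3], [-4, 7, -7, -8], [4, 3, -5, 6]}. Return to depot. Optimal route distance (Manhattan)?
110
(one optimal route: (4, 1, 8, 3) → (-5, -5, 3, -3) → (-4, 7, -7, -8) → (8, 6, -8, -7) → (4, 3, -5, 6) → (4, 1, 8, 3))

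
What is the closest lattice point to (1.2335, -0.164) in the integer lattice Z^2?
(1, 0)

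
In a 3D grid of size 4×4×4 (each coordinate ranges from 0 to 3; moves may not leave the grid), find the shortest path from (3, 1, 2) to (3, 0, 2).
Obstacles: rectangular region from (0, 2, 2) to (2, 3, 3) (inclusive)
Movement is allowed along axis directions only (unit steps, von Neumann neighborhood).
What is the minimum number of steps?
1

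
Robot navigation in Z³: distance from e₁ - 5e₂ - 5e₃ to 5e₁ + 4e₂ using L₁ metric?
18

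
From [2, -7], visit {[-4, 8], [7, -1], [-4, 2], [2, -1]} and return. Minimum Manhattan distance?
52
(one optimal route: (2, -7) → (-4, 8) → (-4, 2) → (7, -1) → (2, -1) → (2, -7))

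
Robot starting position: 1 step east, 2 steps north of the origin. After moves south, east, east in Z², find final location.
(3, 1)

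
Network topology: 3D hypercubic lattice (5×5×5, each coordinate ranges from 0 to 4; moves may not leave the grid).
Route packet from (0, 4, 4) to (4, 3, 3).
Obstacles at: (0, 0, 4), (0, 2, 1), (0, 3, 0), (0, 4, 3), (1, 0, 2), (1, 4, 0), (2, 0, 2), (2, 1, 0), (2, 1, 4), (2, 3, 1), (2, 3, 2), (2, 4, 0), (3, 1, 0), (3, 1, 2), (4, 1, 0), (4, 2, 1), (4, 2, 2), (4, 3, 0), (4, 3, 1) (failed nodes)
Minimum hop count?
6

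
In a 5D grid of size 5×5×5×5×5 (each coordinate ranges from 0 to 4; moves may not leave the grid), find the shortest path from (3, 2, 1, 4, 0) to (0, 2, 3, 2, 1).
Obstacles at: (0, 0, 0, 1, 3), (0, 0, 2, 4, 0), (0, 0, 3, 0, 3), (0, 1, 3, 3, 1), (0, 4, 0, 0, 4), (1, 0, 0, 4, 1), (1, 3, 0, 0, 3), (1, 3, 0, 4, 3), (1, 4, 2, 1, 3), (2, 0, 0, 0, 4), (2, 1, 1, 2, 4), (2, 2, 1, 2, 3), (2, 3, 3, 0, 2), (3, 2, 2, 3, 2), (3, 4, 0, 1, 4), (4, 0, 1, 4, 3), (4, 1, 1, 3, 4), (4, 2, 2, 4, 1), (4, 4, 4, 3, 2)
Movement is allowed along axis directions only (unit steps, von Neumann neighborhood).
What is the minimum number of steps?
8
(one shortest path: (3, 2, 1, 4, 0) → (2, 2, 1, 4, 0) → (1, 2, 1, 4, 0) → (0, 2, 1, 4, 0) → (0, 2, 2, 4, 0) → (0, 2, 3, 4, 0) → (0, 2, 3, 3, 0) → (0, 2, 3, 2, 0) → (0, 2, 3, 2, 1))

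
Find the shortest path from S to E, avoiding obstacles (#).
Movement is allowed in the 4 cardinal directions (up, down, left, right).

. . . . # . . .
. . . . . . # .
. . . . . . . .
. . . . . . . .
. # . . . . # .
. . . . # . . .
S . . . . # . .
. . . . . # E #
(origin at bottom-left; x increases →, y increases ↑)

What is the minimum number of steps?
11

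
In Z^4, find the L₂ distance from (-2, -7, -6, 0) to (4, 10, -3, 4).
18.7083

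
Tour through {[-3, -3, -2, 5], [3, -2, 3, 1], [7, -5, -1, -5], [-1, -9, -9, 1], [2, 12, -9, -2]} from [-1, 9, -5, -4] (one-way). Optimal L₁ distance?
91
(one optimal route: (-1, 9, -5, -4) → (2, 12, -9, -2) → (-1, -9, -9, 1) → (-3, -3, -2, 5) → (3, -2, 3, 1) → (7, -5, -1, -5))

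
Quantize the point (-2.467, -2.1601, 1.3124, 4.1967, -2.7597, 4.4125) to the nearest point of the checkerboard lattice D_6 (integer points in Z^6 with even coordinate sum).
(-2, -2, 1, 4, -3, 4)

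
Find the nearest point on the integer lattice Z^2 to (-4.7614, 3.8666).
(-5, 4)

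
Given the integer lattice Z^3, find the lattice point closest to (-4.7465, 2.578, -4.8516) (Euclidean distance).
(-5, 3, -5)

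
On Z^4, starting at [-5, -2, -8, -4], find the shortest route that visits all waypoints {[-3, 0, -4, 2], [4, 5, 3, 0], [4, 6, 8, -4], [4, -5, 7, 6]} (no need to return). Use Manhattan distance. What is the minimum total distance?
67
(one optimal route: (-5, -2, -8, -4) → (-3, 0, -4, 2) → (4, 5, 3, 0) → (4, 6, 8, -4) → (4, -5, 7, 6))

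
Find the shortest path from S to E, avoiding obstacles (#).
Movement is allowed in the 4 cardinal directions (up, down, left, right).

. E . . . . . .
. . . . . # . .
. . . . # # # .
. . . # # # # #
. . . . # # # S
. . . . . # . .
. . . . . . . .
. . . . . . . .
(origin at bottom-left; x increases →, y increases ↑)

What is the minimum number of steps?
14
(one shortest path: (7, 3) → (7, 2) → (6, 2) → (6, 1) → (5, 1) → (4, 1) → (3, 1) → (2, 1) → (1, 1) → (1, 2) → (1, 3) → (1, 4) → (1, 5) → (1, 6) → (1, 7))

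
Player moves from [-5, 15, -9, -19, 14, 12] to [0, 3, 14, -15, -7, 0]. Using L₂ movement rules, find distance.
36.0416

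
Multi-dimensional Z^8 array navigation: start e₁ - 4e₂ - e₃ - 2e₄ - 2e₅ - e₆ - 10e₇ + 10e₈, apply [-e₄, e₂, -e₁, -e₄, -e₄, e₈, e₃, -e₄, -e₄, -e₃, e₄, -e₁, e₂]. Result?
(-1, -2, -1, -6, -2, -1, -10, 11)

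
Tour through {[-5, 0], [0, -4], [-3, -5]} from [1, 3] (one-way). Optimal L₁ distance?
19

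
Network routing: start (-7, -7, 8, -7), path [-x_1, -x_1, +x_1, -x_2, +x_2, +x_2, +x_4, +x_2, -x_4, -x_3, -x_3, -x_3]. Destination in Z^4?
(-8, -5, 5, -7)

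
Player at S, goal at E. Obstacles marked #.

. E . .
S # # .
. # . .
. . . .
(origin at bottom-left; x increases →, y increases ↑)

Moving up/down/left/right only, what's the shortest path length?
2
(one shortest path: (0, 2) → (0, 3) → (1, 3))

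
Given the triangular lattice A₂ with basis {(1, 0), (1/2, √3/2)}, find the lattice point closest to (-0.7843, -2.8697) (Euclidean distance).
(-0.5, -2.598)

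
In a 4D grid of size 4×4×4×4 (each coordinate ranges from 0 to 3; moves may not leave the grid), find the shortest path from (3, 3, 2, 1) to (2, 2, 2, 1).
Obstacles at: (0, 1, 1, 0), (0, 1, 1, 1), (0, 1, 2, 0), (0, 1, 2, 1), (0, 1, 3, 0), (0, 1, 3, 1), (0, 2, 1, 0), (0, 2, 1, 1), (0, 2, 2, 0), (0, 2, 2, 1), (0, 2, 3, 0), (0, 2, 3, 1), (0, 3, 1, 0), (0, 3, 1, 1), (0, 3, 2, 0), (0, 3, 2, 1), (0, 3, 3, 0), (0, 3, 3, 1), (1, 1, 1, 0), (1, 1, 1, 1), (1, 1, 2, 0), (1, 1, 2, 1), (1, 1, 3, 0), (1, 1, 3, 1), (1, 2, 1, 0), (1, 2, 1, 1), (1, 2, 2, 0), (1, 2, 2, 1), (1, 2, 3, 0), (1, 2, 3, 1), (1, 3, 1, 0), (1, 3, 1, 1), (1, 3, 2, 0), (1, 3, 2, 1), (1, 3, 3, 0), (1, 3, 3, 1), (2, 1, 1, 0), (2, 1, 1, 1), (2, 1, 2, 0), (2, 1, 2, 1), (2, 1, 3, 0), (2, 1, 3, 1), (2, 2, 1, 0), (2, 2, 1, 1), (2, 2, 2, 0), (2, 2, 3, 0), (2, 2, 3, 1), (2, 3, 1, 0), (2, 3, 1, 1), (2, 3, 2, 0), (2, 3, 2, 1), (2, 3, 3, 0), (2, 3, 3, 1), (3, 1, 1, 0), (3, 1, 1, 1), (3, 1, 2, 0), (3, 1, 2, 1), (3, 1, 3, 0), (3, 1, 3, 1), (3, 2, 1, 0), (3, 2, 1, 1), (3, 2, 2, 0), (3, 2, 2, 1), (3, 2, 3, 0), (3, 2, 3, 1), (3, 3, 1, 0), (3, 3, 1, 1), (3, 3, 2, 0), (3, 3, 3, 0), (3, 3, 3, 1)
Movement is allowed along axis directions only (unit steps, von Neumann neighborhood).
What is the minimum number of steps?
4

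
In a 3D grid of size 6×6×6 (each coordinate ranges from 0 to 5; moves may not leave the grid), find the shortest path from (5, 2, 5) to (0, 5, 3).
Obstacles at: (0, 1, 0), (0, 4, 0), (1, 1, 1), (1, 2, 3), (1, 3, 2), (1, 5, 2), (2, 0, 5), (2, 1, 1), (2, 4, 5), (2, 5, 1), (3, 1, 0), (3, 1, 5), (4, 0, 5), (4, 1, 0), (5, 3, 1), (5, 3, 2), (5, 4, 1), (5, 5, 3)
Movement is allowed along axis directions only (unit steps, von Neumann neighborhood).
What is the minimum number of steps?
10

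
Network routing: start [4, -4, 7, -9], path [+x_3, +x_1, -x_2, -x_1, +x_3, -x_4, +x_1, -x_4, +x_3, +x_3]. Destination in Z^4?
(5, -5, 11, -11)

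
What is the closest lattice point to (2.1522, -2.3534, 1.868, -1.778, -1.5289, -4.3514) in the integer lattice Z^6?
(2, -2, 2, -2, -2, -4)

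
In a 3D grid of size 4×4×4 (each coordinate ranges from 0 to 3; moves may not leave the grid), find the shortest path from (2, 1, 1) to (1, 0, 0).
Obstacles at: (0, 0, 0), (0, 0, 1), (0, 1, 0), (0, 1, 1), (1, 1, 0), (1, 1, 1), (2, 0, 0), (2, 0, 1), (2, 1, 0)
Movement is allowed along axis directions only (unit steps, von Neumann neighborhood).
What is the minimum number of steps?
5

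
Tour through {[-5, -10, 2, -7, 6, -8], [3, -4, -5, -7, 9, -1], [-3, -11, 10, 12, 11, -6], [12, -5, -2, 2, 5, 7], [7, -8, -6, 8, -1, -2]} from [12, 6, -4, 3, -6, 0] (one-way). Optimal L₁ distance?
168
(one optimal route: (12, 6, -4, 3, -6, 0) → (12, -5, -2, 2, 5, 7) → (7, -8, -6, 8, -1, -2) → (3, -4, -5, -7, 9, -1) → (-5, -10, 2, -7, 6, -8) → (-3, -11, 10, 12, 11, -6))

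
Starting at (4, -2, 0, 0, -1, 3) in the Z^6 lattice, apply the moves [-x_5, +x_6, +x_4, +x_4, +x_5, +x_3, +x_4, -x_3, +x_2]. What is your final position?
(4, -1, 0, 3, -1, 4)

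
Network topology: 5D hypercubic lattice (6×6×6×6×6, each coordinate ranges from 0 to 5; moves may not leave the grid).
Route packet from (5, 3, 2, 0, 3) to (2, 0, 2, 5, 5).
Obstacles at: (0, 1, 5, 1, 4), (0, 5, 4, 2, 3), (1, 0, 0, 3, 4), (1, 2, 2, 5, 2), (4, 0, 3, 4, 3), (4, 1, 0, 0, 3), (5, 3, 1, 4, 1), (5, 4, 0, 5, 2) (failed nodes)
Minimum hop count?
13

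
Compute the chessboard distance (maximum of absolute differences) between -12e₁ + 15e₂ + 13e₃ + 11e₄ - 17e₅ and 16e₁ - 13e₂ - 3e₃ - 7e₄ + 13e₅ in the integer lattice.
30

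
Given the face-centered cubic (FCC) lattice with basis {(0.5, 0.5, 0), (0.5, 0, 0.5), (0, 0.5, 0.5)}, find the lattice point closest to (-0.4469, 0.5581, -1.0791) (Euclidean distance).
(-0.5, 0.5, -1)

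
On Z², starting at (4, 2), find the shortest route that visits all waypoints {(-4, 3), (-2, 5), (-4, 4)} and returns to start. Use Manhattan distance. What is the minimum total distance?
22
(one optimal route: (4, 2) → (-4, 3) → (-4, 4) → (-2, 5) → (4, 2))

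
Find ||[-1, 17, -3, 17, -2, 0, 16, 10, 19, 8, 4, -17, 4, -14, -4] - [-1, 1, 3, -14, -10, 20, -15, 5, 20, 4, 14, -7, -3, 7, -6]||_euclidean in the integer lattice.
58.4294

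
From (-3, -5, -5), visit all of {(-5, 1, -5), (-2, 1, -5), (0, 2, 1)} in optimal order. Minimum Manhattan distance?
20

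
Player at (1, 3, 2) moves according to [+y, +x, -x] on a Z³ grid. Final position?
(1, 4, 2)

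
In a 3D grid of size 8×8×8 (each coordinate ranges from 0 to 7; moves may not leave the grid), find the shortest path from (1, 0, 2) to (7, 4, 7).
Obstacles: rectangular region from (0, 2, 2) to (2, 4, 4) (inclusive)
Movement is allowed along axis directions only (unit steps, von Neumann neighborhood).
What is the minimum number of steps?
15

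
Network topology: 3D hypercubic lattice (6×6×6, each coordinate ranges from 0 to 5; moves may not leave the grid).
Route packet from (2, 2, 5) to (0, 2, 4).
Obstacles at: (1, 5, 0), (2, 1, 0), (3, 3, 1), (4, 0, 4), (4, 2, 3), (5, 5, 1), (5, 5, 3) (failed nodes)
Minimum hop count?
3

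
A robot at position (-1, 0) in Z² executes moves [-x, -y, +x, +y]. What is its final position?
(-1, 0)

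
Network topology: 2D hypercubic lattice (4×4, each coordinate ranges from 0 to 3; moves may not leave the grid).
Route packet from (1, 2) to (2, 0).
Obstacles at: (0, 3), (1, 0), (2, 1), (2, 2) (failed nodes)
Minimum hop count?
7
(one shortest path: (1, 2) → (1, 3) → (2, 3) → (3, 3) → (3, 2) → (3, 1) → (3, 0) → (2, 0))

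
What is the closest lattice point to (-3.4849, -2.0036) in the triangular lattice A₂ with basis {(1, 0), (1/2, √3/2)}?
(-3, -1.732)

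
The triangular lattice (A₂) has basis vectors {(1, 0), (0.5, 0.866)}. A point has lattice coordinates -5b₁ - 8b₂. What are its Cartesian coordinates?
(-9, -6.928)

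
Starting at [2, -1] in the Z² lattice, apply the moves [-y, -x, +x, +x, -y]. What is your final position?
(3, -3)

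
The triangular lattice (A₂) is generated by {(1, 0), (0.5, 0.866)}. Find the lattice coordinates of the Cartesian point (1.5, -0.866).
2b₁ - b₂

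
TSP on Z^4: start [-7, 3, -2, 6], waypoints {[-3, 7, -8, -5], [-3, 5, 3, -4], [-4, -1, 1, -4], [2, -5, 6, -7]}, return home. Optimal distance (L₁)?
98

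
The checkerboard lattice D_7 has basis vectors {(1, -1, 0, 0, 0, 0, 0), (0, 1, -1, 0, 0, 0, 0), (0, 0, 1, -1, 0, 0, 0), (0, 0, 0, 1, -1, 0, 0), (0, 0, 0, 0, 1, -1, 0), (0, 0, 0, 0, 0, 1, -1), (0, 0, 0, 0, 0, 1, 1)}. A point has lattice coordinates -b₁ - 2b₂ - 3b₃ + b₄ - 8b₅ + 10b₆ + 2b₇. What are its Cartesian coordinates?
(-1, -1, -1, 4, -9, 20, -8)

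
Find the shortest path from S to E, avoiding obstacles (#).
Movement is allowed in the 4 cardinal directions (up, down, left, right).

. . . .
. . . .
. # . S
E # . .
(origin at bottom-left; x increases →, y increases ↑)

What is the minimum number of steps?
6
(one shortest path: (3, 1) → (2, 1) → (2, 2) → (1, 2) → (0, 2) → (0, 1) → (0, 0))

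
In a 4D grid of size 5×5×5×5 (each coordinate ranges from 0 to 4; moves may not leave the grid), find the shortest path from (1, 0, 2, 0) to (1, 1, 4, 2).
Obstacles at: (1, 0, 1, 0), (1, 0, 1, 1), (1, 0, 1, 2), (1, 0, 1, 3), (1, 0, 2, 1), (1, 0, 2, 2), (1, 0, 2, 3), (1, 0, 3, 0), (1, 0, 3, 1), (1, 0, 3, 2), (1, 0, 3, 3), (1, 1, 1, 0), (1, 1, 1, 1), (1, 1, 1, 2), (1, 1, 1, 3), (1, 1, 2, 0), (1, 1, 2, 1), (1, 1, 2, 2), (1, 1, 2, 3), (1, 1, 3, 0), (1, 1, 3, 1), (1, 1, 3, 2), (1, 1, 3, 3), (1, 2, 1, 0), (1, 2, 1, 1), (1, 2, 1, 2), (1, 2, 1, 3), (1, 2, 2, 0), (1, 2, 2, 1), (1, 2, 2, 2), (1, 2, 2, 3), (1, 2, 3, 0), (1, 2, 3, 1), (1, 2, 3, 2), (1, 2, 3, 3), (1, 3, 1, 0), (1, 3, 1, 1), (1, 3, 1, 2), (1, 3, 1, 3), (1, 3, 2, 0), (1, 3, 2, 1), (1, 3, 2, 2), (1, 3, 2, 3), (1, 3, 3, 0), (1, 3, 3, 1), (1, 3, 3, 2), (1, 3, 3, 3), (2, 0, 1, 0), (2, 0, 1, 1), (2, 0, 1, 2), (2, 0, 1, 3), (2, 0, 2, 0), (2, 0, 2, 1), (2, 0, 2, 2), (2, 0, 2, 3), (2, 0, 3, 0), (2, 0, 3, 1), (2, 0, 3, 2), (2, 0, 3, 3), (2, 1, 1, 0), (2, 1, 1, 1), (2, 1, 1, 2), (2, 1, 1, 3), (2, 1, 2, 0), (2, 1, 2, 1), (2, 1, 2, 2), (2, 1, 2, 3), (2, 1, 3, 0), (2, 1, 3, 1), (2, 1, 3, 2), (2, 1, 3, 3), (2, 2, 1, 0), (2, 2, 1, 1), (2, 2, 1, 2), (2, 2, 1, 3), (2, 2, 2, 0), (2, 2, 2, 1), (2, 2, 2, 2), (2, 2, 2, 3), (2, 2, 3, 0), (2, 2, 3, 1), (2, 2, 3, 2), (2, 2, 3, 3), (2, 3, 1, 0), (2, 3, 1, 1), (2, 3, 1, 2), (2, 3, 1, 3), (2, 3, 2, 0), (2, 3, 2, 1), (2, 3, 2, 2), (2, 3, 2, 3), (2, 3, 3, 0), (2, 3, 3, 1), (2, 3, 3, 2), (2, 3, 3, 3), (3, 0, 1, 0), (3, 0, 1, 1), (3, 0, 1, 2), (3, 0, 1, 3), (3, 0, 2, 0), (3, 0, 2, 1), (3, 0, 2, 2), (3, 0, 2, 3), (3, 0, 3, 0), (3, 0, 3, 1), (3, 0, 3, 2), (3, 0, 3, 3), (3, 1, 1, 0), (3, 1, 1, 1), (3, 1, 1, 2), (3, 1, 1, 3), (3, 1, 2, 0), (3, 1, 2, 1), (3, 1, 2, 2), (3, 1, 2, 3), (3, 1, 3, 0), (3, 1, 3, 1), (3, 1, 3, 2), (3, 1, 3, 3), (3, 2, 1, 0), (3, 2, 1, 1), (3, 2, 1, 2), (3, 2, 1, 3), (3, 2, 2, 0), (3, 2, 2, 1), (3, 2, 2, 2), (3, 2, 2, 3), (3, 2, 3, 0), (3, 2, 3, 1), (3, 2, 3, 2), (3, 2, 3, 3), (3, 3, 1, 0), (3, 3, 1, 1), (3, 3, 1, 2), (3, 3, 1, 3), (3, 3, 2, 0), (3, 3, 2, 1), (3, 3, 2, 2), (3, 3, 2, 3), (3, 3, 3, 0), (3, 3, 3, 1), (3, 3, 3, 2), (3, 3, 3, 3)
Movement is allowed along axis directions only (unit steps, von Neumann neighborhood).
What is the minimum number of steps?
7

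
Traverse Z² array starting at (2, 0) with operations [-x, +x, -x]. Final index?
(1, 0)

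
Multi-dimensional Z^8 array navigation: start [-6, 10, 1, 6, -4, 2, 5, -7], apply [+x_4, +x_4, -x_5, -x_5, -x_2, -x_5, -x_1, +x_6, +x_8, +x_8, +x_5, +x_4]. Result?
(-7, 9, 1, 9, -6, 3, 5, -5)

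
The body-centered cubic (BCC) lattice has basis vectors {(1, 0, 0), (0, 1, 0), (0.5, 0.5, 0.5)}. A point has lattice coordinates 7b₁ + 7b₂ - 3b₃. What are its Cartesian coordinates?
(5.5, 5.5, -1.5)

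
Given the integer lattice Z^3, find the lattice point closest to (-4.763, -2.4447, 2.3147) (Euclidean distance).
(-5, -2, 2)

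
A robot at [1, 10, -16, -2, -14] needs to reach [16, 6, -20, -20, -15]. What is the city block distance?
42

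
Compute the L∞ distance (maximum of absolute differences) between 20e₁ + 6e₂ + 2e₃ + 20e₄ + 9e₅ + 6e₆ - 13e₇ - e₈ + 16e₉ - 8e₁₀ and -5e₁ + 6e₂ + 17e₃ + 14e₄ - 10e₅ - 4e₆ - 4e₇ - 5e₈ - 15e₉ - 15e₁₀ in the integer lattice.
31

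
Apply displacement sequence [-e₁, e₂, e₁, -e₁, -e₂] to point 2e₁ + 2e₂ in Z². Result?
(1, 2)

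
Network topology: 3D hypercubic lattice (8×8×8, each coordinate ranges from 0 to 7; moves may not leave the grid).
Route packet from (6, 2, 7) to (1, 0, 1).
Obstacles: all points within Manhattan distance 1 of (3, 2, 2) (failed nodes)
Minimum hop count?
13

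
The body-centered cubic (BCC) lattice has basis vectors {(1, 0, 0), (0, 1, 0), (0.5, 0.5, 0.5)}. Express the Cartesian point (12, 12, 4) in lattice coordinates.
8b₁ + 8b₂ + 8b₃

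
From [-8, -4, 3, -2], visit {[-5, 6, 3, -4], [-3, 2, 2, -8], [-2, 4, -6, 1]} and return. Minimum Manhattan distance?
72
(one optimal route: (-8, -4, 3, -2) → (-5, 6, 3, -4) → (-3, 2, 2, -8) → (-2, 4, -6, 1) → (-8, -4, 3, -2))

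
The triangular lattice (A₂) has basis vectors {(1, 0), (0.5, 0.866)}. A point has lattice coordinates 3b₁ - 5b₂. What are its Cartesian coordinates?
(0.5, -4.33)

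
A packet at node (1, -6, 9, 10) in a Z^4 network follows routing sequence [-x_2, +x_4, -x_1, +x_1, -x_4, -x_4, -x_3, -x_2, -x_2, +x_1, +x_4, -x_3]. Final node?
(2, -9, 7, 10)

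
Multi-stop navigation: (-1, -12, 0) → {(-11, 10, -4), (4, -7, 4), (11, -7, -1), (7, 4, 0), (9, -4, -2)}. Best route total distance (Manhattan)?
72
(one optimal route: (-1, -12, 0) → (4, -7, 4) → (11, -7, -1) → (9, -4, -2) → (7, 4, 0) → (-11, 10, -4))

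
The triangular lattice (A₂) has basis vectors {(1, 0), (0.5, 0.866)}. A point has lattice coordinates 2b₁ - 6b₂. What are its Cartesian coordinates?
(-1, -5.196)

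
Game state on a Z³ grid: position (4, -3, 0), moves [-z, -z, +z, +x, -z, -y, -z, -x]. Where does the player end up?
(4, -4, -3)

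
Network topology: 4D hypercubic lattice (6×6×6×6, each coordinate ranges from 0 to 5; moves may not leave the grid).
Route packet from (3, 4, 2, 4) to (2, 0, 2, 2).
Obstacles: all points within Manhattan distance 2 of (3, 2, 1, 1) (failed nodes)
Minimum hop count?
7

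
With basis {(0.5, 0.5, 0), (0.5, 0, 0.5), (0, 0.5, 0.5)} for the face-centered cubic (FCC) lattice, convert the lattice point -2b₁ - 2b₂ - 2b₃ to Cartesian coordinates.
(-2, -2, -2)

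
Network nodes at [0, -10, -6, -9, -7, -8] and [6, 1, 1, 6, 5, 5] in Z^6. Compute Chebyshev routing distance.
15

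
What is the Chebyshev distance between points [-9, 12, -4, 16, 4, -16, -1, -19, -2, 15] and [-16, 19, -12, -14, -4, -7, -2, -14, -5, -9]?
30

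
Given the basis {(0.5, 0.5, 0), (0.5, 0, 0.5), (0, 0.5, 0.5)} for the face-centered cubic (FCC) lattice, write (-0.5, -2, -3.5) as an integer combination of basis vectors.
b₁ - 2b₂ - 5b₃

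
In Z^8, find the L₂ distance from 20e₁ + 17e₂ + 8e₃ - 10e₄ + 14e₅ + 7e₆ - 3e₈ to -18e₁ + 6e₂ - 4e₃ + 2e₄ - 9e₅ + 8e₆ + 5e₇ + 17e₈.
52.9906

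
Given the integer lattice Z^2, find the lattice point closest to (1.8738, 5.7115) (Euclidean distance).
(2, 6)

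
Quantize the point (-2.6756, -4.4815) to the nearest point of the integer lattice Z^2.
(-3, -4)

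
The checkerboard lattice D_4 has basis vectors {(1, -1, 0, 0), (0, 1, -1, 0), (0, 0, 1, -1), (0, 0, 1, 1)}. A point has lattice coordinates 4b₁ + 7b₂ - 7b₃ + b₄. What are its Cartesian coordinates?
(4, 3, -13, 8)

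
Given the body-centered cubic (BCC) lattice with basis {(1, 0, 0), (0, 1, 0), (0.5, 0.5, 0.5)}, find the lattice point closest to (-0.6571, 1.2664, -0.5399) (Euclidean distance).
(-0.5, 1.5, -0.5)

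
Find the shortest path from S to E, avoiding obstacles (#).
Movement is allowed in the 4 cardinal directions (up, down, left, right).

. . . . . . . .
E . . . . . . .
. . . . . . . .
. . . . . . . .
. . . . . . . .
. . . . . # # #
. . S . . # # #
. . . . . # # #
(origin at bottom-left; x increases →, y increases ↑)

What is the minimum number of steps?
7
(one shortest path: (2, 1) → (1, 1) → (0, 1) → (0, 2) → (0, 3) → (0, 4) → (0, 5) → (0, 6))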